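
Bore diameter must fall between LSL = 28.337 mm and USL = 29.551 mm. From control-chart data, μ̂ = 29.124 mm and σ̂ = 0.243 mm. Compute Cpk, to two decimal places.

0.59

Cpu = (USL − μ̂) / (3σ̂) = (29.551 − 29.124) / (3 × 0.243) = 0.5857; Cpl = (μ̂ − LSL) / (3σ̂) = (29.124 − 28.337) / (3 × 0.243) = 1.0796; Cpk = min(Cpu, Cpl) = 0.5857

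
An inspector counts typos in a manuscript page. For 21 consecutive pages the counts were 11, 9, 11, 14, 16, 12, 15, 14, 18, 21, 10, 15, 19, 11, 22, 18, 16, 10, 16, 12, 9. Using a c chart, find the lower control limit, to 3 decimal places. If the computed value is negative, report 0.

2.918

c̄ = (11 + 9 + 11 + 14 + 16 + 12 + 15 + 14 + 18 + 21 + 10 + 15 + 19 + 11 + 22 + 18 + 16 + 10 + 16 + 12 + 9) / 21 = 299 / 21 = 14.2381
LCL = c̄ − 3√c̄ = 14.2381 − 3 × 3.7733 = 2.9181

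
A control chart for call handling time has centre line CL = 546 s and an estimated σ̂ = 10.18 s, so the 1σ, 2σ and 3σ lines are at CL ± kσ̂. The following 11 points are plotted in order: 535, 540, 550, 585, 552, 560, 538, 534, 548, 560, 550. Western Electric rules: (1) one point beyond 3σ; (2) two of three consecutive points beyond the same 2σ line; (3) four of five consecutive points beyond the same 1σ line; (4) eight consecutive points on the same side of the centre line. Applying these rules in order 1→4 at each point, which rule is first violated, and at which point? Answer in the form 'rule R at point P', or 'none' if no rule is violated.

rule 1 at point 4

Zone of each point (C = within 1σ̂, B = 1σ̂–2σ̂, A = 2σ̂–3σ̂, * = beyond 3σ̂; sign = side of CL): 1:-B, 2:-C, 3:+C, 4:+*, 5:+C, 6:+B, 7:-C, 8:-B, 9:+C, 10:+B, 11:+C
Rule 1 (one point beyond the 3σ limits) is satisfied at point 4.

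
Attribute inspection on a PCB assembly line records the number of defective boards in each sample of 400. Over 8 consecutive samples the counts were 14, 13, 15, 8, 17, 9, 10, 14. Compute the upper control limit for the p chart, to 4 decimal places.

p̄ = Σdᵢ / (k·n) = 100 / (8 × 400) = 0.03125
UCL = p̄ + 3·√(p̄(1−p̄)/n) = 0.03125 + 3 × √(0.03125×0.96875/400) = 0.03125 + 3 × 0.00870 = 0.05735

0.0573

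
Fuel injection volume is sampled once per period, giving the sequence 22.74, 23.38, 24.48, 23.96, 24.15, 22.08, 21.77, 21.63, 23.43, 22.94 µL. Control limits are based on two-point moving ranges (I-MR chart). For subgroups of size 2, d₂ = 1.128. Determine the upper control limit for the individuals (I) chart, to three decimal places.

25.201

X̄ = (22.74 + 23.38 + 24.48 + 23.96 + 24.15 + 22.08 + 21.77 + 21.63 + 23.43 + 22.94) / 10 = 23.0560
Moving ranges: 0.64, 1.10, 0.52, 0.19, 2.07, 0.31, 0.14, 1.80, 0.49; M̄R̄ = 7.2600 / 9 = 0.8067
UCL = X̄ + 3·M̄R̄/d₂ = 23.0560 + 3 × 0.8067 / 1.128 = 25.2014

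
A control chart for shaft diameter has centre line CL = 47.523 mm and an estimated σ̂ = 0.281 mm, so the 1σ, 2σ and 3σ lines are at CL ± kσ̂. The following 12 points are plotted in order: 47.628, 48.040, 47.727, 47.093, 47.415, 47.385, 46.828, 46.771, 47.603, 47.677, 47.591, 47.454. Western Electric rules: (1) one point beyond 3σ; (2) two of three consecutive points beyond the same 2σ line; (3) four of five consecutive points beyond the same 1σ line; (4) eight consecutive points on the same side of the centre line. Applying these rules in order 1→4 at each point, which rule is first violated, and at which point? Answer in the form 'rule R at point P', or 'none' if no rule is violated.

rule 2 at point 8

Zone of each point (C = within 1σ̂, B = 1σ̂–2σ̂, A = 2σ̂–3σ̂, * = beyond 3σ̂; sign = side of CL): 1:+C, 2:+B, 3:+C, 4:-B, 5:-C, 6:-C, 7:-A, 8:-A, 9:+C, 10:+C, 11:+C, 12:-C
Rule 2 (two of three consecutive points beyond the same 2σ limit) is satisfied at point 8.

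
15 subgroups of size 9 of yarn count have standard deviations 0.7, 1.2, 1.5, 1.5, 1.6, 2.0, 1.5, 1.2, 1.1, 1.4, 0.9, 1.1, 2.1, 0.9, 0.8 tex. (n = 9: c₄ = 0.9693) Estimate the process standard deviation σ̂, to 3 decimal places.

1.341

s̄ = (0.7 + 1.2 + 1.5 + 1.5 + 1.6 + 2.0 + 1.5 + 1.2 + 1.1 + 1.4 + 0.9 + 1.1 + 2.1 + 0.9 + 0.8) / 15 = 1.3000
σ̂ = s̄ / c₄ = 1.3000 / 0.9693 = 1.3412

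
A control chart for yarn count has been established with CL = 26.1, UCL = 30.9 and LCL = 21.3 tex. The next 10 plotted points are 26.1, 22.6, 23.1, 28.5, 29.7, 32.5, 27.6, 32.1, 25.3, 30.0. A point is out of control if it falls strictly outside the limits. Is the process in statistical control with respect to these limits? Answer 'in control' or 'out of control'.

out of control

Compare each point to [21.3, 30.9]: sample 6 = 32.5 > UCL; sample 8 = 32.1 > UCL.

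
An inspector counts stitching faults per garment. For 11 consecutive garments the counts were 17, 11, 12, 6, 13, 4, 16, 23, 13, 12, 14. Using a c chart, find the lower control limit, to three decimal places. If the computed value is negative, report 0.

c̄ = (17 + 11 + 12 + 6 + 13 + 4 + 16 + 23 + 13 + 12 + 14) / 11 = 141 / 11 = 12.8182
LCL = c̄ − 3√c̄ = 12.8182 − 3 × 3.5802 = 2.0774

2.077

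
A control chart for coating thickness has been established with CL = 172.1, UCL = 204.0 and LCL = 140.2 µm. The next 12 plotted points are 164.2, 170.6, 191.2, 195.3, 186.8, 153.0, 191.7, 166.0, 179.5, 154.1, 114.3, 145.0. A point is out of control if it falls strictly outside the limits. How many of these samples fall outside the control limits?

1

Compare each point to [140.2, 204.0]: sample 11 = 114.3 < LCL.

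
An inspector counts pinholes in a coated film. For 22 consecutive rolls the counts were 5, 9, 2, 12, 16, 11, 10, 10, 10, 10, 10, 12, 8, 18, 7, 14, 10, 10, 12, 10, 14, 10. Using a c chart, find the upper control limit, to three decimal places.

20.155

c̄ = (5 + 9 + 2 + 12 + 16 + 11 + 10 + 10 + 10 + 10 + 10 + 12 + 8 + 18 + 7 + 14 + 10 + 10 + 12 + 10 + 14 + 10) / 22 = 230 / 22 = 10.4545
UCL = c̄ + 3√c̄ = 10.4545 + 3 × √10.4545 = 10.4545 + 3 × 3.2333 = 20.1546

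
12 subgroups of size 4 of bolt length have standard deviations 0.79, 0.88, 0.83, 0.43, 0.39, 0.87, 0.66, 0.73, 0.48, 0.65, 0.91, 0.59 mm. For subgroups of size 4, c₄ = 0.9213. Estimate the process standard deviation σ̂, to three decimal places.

0.743

s̄ = (0.79 + 0.88 + 0.83 + 0.43 + 0.39 + 0.87 + 0.66 + 0.73 + 0.48 + 0.65 + 0.91 + 0.59) / 12 = 0.6842
σ̂ = s̄ / c₄ = 0.6842 / 0.9213 = 0.7426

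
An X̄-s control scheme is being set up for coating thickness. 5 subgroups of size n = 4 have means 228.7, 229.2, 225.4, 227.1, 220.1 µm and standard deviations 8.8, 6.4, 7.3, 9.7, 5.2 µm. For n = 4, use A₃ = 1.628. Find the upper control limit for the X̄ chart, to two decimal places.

238.28

X̄̄ = (228.7 + 229.2 + 225.4 + 227.1 + 220.1) / 5 = 226.1000
s̄ = (8.8 + 6.4 + 7.3 + 9.7 + 5.2) / 5 = 7.4800
UCL = X̄̄ + A₃·s̄ = 226.1000 + 1.628 × 7.4800 = 238.2774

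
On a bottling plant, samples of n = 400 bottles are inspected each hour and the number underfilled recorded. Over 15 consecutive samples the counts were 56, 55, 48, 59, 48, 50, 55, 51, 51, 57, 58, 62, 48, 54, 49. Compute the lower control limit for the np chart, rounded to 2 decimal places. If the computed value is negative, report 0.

p̄ = Σdᵢ / (k·n) = 801 / (15 × 400) = 0.13350
LCL = np̄ − 3·√(np̄(1−p̄)) = 53.4000 − 3 × 6.8023 = 32.9931

32.99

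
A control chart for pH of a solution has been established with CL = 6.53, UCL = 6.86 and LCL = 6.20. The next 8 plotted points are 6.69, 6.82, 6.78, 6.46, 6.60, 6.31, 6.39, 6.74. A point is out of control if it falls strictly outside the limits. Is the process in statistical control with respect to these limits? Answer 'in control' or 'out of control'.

in control

All 8 points lie within [6.20, 6.86].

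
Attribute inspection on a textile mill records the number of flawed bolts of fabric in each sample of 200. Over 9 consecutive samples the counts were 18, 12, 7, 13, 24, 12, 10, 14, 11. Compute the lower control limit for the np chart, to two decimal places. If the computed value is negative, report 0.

2.82

p̄ = Σdᵢ / (k·n) = 121 / (9 × 200) = 0.06722
LCL = np̄ − 3·√(np̄(1−p̄)) = 13.4444 − 3 × 3.5413 = 2.8206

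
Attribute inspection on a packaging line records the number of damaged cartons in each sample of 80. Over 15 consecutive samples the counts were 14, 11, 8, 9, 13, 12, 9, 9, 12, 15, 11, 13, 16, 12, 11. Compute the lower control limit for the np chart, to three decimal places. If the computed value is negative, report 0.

2.196

p̄ = Σdᵢ / (k·n) = 175 / (15 × 80) = 0.14583
LCL = np̄ − 3·√(np̄(1−p̄)) = 11.6667 − 3 × 3.1568 = 2.1963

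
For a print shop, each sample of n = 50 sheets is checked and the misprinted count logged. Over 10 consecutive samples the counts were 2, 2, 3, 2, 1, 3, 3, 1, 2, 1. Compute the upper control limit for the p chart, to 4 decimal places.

p̄ = Σdᵢ / (k·n) = 20 / (10 × 50) = 0.04000
UCL = p̄ + 3·√(p̄(1−p̄)/n) = 0.04000 + 3 × √(0.04000×0.96000/50) = 0.04000 + 3 × 0.02771 = 0.12314

0.1231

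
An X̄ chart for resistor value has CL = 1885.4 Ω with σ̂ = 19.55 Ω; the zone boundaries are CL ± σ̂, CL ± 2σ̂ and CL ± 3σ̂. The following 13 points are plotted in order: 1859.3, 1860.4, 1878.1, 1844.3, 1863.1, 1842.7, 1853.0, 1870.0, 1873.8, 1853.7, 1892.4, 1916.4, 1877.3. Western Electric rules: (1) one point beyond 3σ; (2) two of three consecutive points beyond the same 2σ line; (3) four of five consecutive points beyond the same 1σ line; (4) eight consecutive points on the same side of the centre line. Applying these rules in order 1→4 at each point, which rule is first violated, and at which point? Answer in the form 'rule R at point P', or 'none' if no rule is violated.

Zone of each point (C = within 1σ̂, B = 1σ̂–2σ̂, A = 2σ̂–3σ̂, * = beyond 3σ̂; sign = side of CL): 1:-B, 2:-B, 3:-C, 4:-A, 5:-B, 6:-A, 7:-B, 8:-C, 9:-C, 10:-B, 11:+C, 12:+B, 13:-C
Rule 3 (four of five consecutive points beyond the same 1σ limit) is satisfied at point 5.

rule 3 at point 5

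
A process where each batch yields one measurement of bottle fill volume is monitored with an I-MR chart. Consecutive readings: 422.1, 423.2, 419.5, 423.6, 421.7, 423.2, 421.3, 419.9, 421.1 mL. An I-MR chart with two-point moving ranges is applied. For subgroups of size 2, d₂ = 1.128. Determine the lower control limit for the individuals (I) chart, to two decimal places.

416.15

X̄ = (422.1 + 423.2 + 419.5 + 423.6 + 421.7 + 423.2 + 421.3 + 419.9 + 421.1) / 9 = 421.7333
Moving ranges: 1.1, 3.7, 4.1, 1.9, 1.5, 1.9, 1.4, 1.2; M̄R̄ = 16.8000 / 8 = 2.1000
LCL = X̄ − 3·M̄R̄/d₂ = 421.7333 − 3 × 2.1000 / 1.128 = 416.1482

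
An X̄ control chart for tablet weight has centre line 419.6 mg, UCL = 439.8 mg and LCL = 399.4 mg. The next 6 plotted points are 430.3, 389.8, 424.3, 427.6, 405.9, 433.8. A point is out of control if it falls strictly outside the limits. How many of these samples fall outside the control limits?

1

Compare each point to [399.4, 439.8]: sample 2 = 389.8 < LCL.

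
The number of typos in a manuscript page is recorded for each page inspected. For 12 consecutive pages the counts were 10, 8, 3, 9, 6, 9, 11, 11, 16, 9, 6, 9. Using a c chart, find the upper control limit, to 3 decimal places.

c̄ = (10 + 8 + 3 + 9 + 6 + 9 + 11 + 11 + 16 + 9 + 6 + 9) / 12 = 107 / 12 = 8.9167
UCL = c̄ + 3√c̄ = 8.9167 + 3 × √8.9167 = 8.9167 + 3 × 2.9861 = 17.8749

17.875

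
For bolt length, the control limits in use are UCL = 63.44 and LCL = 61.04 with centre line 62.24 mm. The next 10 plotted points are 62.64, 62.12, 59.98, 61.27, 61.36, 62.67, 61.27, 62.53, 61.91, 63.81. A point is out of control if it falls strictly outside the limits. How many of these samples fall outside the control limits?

Compare each point to [61.04, 63.44]: sample 3 = 59.98 < LCL; sample 10 = 63.81 > UCL.

2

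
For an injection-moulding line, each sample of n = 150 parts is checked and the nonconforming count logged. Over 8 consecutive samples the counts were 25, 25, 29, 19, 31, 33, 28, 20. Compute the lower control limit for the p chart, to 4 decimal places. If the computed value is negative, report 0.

p̄ = Σdᵢ / (k·n) = 210 / (8 × 150) = 0.17500
LCL = p̄ − 3·√(p̄(1−p̄)/n) = 0.17500 − 3 × 0.03102 = 0.08193

0.0819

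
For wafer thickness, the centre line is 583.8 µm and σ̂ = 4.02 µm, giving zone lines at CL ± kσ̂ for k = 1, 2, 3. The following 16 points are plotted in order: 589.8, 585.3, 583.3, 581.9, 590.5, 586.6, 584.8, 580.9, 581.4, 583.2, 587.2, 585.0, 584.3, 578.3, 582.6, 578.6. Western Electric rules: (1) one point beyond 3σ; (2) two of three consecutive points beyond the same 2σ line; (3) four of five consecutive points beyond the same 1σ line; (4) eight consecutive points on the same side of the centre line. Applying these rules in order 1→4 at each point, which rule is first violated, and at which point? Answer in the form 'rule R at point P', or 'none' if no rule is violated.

none

Zone of each point (C = within 1σ̂, B = 1σ̂–2σ̂, A = 2σ̂–3σ̂, * = beyond 3σ̂; sign = side of CL): 1:+B, 2:+C, 3:-C, 4:-C, 5:+B, 6:+C, 7:+C, 8:-C, 9:-C, 10:-C, 11:+C, 12:+C, 13:+C, 14:-B, 15:-C, 16:-B
No rule fires across all 16 points.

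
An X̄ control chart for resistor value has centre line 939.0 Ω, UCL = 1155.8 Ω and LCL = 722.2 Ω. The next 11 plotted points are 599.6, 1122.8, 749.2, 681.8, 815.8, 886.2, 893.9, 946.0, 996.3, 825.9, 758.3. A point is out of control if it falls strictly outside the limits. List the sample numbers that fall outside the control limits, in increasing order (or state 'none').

Compare each point to [722.2, 1155.8]: sample 1 = 599.6 < LCL; sample 4 = 681.8 < LCL.

1, 4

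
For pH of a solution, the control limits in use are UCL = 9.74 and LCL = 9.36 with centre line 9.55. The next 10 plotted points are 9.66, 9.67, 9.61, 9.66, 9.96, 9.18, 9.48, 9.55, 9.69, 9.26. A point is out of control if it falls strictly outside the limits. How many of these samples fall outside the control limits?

3

Compare each point to [9.36, 9.74]: sample 5 = 9.96 > UCL; sample 6 = 9.18 < LCL; sample 10 = 9.26 < LCL.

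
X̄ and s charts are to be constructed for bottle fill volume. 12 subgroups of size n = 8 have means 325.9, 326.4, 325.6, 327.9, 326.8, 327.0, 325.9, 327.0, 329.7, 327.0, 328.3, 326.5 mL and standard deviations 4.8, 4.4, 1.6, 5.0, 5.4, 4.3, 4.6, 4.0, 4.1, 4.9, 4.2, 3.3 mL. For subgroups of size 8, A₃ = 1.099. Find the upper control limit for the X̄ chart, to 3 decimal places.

331.634

X̄̄ = (325.9 + 326.4 + 325.6 + 327.9 + 326.8 + 327.0 + 325.9 + 327.0 + 329.7 + 327.0 + 328.3 + 326.5) / 12 = 327.0000
s̄ = (4.8 + 4.4 + 1.6 + 5.0 + 5.4 + 4.3 + 4.6 + 4.0 + 4.1 + 4.9 + 4.2 + 3.3) / 12 = 4.2167
UCL = X̄̄ + A₃·s̄ = 327.0000 + 1.099 × 4.2167 = 331.6341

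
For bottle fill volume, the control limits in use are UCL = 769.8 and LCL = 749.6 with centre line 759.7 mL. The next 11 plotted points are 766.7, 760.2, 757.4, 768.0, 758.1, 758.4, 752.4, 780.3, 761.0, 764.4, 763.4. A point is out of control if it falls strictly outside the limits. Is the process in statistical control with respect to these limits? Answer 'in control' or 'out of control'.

out of control

Compare each point to [749.6, 769.8]: sample 8 = 780.3 > UCL.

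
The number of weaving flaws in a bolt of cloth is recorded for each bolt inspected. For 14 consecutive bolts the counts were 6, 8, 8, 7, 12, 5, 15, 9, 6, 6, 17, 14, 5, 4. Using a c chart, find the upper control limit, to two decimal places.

17.57

c̄ = (6 + 8 + 8 + 7 + 12 + 5 + 15 + 9 + 6 + 6 + 17 + 14 + 5 + 4) / 14 = 122 / 14 = 8.7143
UCL = c̄ + 3√c̄ = 8.7143 + 3 × √8.7143 = 8.7143 + 3 × 2.9520 = 17.5703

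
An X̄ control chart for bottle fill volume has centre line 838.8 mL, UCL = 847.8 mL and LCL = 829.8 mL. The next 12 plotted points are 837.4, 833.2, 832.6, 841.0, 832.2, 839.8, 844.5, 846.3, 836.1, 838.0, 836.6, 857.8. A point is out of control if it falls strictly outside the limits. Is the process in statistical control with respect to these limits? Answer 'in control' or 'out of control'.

out of control

Compare each point to [829.8, 847.8]: sample 12 = 857.8 > UCL.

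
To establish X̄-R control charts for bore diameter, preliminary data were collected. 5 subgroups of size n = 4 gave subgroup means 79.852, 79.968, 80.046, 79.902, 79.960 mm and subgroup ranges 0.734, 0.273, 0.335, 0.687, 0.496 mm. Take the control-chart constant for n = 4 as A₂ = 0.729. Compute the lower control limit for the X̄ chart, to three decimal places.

X̄̄ = (79.852 + 79.968 + 80.046 + 79.902 + 79.960) / 5 = 399.7280 / 5 = 79.9456
R̄ = (0.734 + 0.273 + 0.335 + 0.687 + 0.496) / 5 = 2.5250 / 5 = 0.5050
LCL = X̄̄ − A₂·R̄ = 79.9456 − 0.729 × 0.5050 = 79.5775

79.577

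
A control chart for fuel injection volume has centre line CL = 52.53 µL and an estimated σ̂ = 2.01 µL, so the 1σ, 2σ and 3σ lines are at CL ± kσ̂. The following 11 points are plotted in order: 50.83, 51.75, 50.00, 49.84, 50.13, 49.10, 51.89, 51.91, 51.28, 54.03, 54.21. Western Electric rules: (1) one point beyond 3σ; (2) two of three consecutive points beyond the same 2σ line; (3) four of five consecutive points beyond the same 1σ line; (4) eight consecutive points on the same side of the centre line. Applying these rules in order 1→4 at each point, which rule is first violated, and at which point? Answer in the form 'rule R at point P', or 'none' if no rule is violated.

rule 3 at point 6

Zone of each point (C = within 1σ̂, B = 1σ̂–2σ̂, A = 2σ̂–3σ̂, * = beyond 3σ̂; sign = side of CL): 1:-C, 2:-C, 3:-B, 4:-B, 5:-B, 6:-B, 7:-C, 8:-C, 9:-C, 10:+C, 11:+C
Rule 3 (four of five consecutive points beyond the same 1σ limit) is satisfied at point 6.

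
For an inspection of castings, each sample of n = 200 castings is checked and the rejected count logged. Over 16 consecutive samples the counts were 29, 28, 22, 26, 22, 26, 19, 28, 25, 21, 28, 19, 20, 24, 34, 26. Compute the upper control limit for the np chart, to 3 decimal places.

38.798

p̄ = Σdᵢ / (k·n) = 397 / (16 × 200) = 0.12406
UCL = np̄ + 3·√(np̄(1−p̄)) = 24.8125 + 3 × √(24.8125×0.87594) = 24.8125 + 3 × 4.6620 = 38.7985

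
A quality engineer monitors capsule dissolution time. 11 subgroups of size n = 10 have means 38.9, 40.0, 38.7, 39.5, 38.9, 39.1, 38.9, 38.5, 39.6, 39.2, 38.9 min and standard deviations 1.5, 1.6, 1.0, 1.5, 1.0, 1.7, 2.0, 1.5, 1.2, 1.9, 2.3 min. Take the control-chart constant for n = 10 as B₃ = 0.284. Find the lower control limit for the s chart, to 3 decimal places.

s̄ = (1.5 + 1.6 + 1.0 + 1.5 + 1.0 + 1.7 + 2.0 + 1.5 + 1.2 + 1.9 + 2.3) / 11 = 1.5636
LCL_s = B₃·s̄ = 0.284 × 1.5636 = 0.4441

0.444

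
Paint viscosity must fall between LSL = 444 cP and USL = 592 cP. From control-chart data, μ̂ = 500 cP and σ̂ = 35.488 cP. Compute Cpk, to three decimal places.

Cpu = (USL − μ̂) / (3σ̂) = (592 − 500) / (3 × 35.488) = 0.8641; Cpl = (μ̂ − LSL) / (3σ̂) = (500 − 444) / (3 × 35.488) = 0.5260; Cpk = min(Cpu, Cpl) = 0.5260

0.526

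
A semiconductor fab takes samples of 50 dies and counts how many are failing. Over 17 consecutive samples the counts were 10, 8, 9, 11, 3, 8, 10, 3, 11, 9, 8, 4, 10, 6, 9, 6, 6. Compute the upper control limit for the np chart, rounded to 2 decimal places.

15.37

p̄ = Σdᵢ / (k·n) = 131 / (17 × 50) = 0.15412
UCL = np̄ + 3·√(np̄(1−p̄)) = 7.7059 + 3 × √(7.7059×0.84588) = 7.7059 + 3 × 2.5531 = 15.3652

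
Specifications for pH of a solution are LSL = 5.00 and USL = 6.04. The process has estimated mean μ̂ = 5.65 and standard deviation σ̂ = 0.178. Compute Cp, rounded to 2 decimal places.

0.97

Cp = (USL − LSL) / (6σ̂) = (6.04 − 5.00) / (6 × 0.178) = 1.0400 / 1.0680 = 0.9738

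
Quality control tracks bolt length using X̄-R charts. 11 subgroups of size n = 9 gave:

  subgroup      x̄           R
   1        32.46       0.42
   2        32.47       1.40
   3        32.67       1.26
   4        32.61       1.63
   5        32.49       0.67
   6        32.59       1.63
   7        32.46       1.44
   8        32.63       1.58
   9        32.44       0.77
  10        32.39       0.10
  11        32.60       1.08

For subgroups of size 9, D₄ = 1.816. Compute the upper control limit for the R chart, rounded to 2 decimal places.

1.98

R̄ = (0.42 + 1.40 + 1.26 + 1.63 + 0.67 + 1.63 + 1.44 + 1.58 + 0.77 + 0.10 + 1.08) / 11 = 11.9800 / 11 = 1.0891
UCL_R = D₄·R̄ = 1.816 × 1.0891 = 1.9778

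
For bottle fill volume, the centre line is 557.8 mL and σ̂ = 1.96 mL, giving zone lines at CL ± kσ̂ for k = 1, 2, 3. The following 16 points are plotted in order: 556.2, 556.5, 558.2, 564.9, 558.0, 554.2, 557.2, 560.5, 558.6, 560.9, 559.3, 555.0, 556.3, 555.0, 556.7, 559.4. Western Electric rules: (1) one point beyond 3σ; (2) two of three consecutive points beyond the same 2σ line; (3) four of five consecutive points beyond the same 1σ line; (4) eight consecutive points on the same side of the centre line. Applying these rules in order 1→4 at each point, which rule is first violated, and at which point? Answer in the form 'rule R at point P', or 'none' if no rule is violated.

rule 1 at point 4

Zone of each point (C = within 1σ̂, B = 1σ̂–2σ̂, A = 2σ̂–3σ̂, * = beyond 3σ̂; sign = side of CL): 1:-C, 2:-C, 3:+C, 4:+*, 5:+C, 6:-B, 7:-C, 8:+B, 9:+C, 10:+B, 11:+C, 12:-B, 13:-C, 14:-B, 15:-C, 16:+C
Rule 1 (one point beyond the 3σ limits) is satisfied at point 4.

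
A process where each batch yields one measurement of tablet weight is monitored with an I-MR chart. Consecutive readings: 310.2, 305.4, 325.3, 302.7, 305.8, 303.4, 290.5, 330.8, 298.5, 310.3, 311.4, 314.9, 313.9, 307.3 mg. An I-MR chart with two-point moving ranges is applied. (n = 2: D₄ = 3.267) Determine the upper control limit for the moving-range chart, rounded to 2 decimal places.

Moving ranges: 4.8, 19.9, 22.6, 3.1, 2.4, 12.9, 40.3, 32.3, 11.8, 1.1, 3.5, 1.0, 6.6; M̄R̄ = 162.3000 / 13 = 12.4846
UCL_MR = D₄·M̄R̄ = 3.267 × 12.4846 = 40.7872

40.79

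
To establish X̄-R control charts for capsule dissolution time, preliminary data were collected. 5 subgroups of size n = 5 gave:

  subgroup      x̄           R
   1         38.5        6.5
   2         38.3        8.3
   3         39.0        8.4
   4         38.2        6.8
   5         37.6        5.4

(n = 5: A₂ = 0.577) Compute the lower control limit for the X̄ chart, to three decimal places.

34.235

X̄̄ = (38.5 + 38.3 + 39.0 + 38.2 + 37.6) / 5 = 191.6000 / 5 = 38.3200
R̄ = (6.5 + 8.3 + 8.4 + 6.8 + 5.4) / 5 = 35.4000 / 5 = 7.0800
LCL = X̄̄ − A₂·R̄ = 38.3200 − 0.577 × 7.0800 = 34.2348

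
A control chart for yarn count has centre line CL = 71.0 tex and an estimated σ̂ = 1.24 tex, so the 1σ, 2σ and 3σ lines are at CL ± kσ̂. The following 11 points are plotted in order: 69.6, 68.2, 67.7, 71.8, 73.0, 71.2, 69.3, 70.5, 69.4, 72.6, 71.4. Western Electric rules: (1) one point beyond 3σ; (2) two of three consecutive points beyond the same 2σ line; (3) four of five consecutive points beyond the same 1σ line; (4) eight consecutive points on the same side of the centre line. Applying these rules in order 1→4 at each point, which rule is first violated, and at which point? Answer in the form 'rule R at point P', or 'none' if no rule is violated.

Zone of each point (C = within 1σ̂, B = 1σ̂–2σ̂, A = 2σ̂–3σ̂, * = beyond 3σ̂; sign = side of CL): 1:-B, 2:-A, 3:-A, 4:+C, 5:+B, 6:+C, 7:-B, 8:-C, 9:-B, 10:+B, 11:+C
Rule 2 (two of three consecutive points beyond the same 2σ limit) is satisfied at point 3.

rule 2 at point 3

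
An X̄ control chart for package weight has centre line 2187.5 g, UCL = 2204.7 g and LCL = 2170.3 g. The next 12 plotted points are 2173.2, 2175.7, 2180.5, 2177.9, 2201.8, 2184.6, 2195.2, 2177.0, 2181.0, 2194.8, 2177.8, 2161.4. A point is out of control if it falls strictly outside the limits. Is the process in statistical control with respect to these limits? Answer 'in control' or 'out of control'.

Compare each point to [2170.3, 2204.7]: sample 12 = 2161.4 < LCL.

out of control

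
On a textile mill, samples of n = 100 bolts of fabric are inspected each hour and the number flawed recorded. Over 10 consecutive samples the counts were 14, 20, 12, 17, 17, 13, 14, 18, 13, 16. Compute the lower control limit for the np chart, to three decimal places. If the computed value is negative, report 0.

4.572

p̄ = Σdᵢ / (k·n) = 154 / (10 × 100) = 0.15400
LCL = np̄ − 3·√(np̄(1−p̄)) = 15.4000 − 3 × 3.6095 = 4.5715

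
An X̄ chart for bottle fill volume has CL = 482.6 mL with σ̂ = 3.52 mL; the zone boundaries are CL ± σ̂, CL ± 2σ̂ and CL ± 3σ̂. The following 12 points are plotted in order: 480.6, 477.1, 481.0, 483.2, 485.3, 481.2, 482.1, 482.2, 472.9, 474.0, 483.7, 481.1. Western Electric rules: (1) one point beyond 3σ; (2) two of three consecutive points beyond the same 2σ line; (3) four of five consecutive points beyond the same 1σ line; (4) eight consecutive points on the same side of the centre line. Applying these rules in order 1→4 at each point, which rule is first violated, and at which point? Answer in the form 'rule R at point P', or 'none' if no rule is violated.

rule 2 at point 10

Zone of each point (C = within 1σ̂, B = 1σ̂–2σ̂, A = 2σ̂–3σ̂, * = beyond 3σ̂; sign = side of CL): 1:-C, 2:-B, 3:-C, 4:+C, 5:+C, 6:-C, 7:-C, 8:-C, 9:-A, 10:-A, 11:+C, 12:-C
Rule 2 (two of three consecutive points beyond the same 2σ limit) is satisfied at point 10.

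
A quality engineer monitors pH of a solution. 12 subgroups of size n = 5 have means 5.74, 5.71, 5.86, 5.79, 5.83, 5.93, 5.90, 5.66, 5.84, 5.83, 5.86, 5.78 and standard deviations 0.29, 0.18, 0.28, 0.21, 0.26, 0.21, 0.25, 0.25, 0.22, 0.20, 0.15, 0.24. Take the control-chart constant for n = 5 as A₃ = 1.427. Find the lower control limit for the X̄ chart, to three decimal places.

5.485

X̄̄ = (5.74 + 5.71 + 5.86 + 5.79 + 5.83 + 5.93 + 5.90 + 5.66 + 5.84 + 5.83 + 5.86 + 5.78) / 12 = 5.8108
s̄ = (0.29 + 0.18 + 0.28 + 0.21 + 0.26 + 0.21 + 0.25 + 0.25 + 0.22 + 0.20 + 0.15 + 0.24) / 12 = 0.2283
LCL = X̄̄ − A₃·s̄ = 5.8108 − 1.427 × 0.2283 = 5.4850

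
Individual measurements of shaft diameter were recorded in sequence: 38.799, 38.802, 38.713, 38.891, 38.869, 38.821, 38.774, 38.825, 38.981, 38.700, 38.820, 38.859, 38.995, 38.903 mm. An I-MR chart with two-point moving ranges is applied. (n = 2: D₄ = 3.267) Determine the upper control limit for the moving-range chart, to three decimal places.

0.317

Moving ranges: 0.003, 0.089, 0.178, 0.022, 0.048, 0.047, 0.051, 0.156, 0.281, 0.120, 0.039, 0.136, 0.092; M̄R̄ = 1.2620 / 13 = 0.0971
UCL_MR = D₄·M̄R̄ = 3.267 × 0.0971 = 0.3172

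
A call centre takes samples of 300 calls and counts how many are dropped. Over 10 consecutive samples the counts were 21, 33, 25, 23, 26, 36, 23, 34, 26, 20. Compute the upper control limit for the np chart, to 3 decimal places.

41.496

p̄ = Σdᵢ / (k·n) = 267 / (10 × 300) = 0.08900
UCL = np̄ + 3·√(np̄(1−p̄)) = 26.7000 + 3 × √(26.7000×0.91100) = 26.7000 + 3 × 4.9319 = 41.4957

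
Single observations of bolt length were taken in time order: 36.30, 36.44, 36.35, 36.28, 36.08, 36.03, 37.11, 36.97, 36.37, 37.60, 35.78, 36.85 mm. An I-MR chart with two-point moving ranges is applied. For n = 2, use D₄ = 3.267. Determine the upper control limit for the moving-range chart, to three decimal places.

1.928

Moving ranges: 0.14, 0.09, 0.07, 0.20, 0.05, 1.08, 0.14, 0.60, 1.23, 1.82, 1.07; M̄R̄ = 6.4900 / 11 = 0.5900
UCL_MR = D₄·M̄R̄ = 3.267 × 0.5900 = 1.9275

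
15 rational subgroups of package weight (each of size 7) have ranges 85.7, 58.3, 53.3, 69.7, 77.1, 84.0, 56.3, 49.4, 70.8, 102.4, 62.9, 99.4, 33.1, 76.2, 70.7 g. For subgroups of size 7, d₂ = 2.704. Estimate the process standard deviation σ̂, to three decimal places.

R̄ = (85.7 + 58.3 + 53.3 + 69.7 + 77.1 + 84.0 + 56.3 + 49.4 + 70.8 + 102.4 + 62.9 + 99.4 + 33.1 + 76.2 + 70.7) / 15 = 69.9533
σ̂ = R̄ / d₂ = 69.9533 / 2.704 = 25.8703

25.870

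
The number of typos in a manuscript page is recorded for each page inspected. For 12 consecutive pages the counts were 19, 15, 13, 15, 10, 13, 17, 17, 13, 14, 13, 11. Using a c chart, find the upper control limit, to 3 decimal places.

25.458

c̄ = (19 + 15 + 13 + 15 + 10 + 13 + 17 + 17 + 13 + 14 + 13 + 11) / 12 = 170 / 12 = 14.1667
UCL = c̄ + 3√c̄ = 14.1667 + 3 × √14.1667 = 14.1667 + 3 × 3.7639 = 25.4583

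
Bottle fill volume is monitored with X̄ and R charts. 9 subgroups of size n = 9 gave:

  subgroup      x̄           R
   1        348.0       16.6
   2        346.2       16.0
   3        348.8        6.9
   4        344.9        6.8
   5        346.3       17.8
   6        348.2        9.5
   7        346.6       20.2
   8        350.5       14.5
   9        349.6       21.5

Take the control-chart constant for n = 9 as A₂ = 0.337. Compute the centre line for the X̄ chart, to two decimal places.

347.68

X̄̄ = (348.0 + 346.2 + 348.8 + 344.9 + 346.3 + 348.2 + 346.6 + 350.5 + 349.6) / 9 = 3129.1000 / 9 = 347.6778
CL = X̄̄ = 347.6778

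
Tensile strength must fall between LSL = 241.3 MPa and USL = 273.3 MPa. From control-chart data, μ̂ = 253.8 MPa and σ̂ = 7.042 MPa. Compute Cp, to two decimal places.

0.76

Cp = (USL − LSL) / (6σ̂) = (273.3 − 241.3) / (6 × 7.042) = 32.0000 / 42.2520 = 0.7574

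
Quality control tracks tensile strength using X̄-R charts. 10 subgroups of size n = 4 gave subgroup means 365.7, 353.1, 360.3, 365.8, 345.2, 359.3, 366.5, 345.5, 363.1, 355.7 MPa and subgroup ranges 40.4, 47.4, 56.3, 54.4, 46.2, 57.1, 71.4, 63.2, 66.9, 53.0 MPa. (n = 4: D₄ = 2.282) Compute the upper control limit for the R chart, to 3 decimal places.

126.948

R̄ = (40.4 + 47.4 + 56.3 + 54.4 + 46.2 + 57.1 + 71.4 + 63.2 + 66.9 + 53.0) / 10 = 556.3000 / 10 = 55.6300
UCL_R = D₄·R̄ = 2.282 × 55.6300 = 126.9477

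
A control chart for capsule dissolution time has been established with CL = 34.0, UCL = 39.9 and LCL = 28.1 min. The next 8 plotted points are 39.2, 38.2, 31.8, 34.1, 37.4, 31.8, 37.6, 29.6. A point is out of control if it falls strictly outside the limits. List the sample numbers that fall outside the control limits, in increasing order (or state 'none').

none

All 8 points lie within [28.1, 39.9].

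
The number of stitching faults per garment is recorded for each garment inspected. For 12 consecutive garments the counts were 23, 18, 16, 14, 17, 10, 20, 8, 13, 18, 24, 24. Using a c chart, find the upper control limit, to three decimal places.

c̄ = (23 + 18 + 16 + 14 + 17 + 10 + 20 + 8 + 13 + 18 + 24 + 24) / 12 = 205 / 12 = 17.0833
UCL = c̄ + 3√c̄ = 17.0833 + 3 × √17.0833 = 17.0833 + 3 × 4.1332 = 29.4829

29.483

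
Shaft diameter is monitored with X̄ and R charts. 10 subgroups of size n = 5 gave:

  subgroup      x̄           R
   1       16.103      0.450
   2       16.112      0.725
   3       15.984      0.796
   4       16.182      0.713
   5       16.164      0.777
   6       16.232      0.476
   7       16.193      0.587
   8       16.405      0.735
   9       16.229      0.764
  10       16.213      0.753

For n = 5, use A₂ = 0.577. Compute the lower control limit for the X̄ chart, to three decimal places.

15.791

X̄̄ = (16.103 + 16.112 + 15.984 + 16.182 + 16.164 + 16.232 + 16.193 + 16.405 + 16.229 + 16.213) / 10 = 161.8170 / 10 = 16.1817
R̄ = (0.450 + 0.725 + 0.796 + 0.713 + 0.777 + 0.476 + 0.587 + 0.735 + 0.764 + 0.753) / 10 = 6.7760 / 10 = 0.6776
LCL = X̄̄ − A₂·R̄ = 16.1817 − 0.577 × 0.6776 = 15.7907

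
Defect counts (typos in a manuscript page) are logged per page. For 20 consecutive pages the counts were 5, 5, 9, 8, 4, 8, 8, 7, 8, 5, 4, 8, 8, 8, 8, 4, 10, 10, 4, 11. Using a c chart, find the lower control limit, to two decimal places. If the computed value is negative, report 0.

0.00

c̄ = (5 + 5 + 9 + 8 + 4 + 8 + 8 + 7 + 8 + 5 + 4 + 8 + 8 + 8 + 8 + 4 + 10 + 10 + 4 + 11) / 20 = 142 / 20 = 7.1000
LCL = c̄ − 3√c̄ = 7.1000 − 3 × 2.6646 = -0.8937 → 0 (cannot be negative)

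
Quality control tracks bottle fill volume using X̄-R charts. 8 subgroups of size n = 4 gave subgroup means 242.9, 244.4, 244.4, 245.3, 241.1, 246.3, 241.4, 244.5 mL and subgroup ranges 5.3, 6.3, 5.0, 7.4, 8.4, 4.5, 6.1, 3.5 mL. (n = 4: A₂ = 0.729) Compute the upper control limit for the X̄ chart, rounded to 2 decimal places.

X̄̄ = (242.9 + 244.4 + 244.4 + 245.3 + 241.1 + 246.3 + 241.4 + 244.5) / 8 = 1950.3000 / 8 = 243.7875
R̄ = (5.3 + 6.3 + 5.0 + 7.4 + 8.4 + 4.5 + 6.1 + 3.5) / 8 = 46.5000 / 8 = 5.8125
UCL = X̄̄ + A₂·R̄ = 243.7875 + 0.729 × 5.8125 = 248.0248

248.02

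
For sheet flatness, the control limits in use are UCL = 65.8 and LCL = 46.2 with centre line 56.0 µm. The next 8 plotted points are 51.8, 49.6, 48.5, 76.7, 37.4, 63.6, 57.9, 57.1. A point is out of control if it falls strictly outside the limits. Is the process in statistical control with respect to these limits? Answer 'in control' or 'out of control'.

Compare each point to [46.2, 65.8]: sample 4 = 76.7 > UCL; sample 5 = 37.4 < LCL.

out of control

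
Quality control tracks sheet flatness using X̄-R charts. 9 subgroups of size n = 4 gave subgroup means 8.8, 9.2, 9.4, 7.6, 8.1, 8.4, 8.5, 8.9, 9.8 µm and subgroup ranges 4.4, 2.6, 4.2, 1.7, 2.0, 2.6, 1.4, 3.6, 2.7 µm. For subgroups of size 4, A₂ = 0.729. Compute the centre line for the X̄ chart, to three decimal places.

X̄̄ = (8.8 + 9.2 + 9.4 + 7.6 + 8.1 + 8.4 + 8.5 + 8.9 + 9.8) / 9 = 78.7000 / 9 = 8.7444
CL = X̄̄ = 8.7444

8.744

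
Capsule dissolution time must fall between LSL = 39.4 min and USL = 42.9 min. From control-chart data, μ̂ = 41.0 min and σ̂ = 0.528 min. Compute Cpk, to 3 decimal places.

Cpu = (USL − μ̂) / (3σ̂) = (42.9 − 41.0) / (3 × 0.528) = 1.1995; Cpl = (μ̂ − LSL) / (3σ̂) = (41.0 − 39.4) / (3 × 0.528) = 1.0101; Cpk = min(Cpu, Cpl) = 1.0101

1.010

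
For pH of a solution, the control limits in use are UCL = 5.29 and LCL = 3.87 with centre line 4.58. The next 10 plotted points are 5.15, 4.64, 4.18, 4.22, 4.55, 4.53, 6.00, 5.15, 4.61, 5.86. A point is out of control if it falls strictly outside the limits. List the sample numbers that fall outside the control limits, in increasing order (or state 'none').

7, 10

Compare each point to [3.87, 5.29]: sample 7 = 6.00 > UCL; sample 10 = 5.86 > UCL.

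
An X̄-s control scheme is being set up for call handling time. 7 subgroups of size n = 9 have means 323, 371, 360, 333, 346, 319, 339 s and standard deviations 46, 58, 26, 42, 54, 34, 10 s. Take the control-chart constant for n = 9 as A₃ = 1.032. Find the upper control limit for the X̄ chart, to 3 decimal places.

381.377

X̄̄ = (323 + 371 + 360 + 333 + 346 + 319 + 339) / 7 = 341.5714
s̄ = (46 + 58 + 26 + 42 + 54 + 34 + 10) / 7 = 38.5714
UCL = X̄̄ + A₃·s̄ = 341.5714 + 1.032 × 38.5714 = 381.3771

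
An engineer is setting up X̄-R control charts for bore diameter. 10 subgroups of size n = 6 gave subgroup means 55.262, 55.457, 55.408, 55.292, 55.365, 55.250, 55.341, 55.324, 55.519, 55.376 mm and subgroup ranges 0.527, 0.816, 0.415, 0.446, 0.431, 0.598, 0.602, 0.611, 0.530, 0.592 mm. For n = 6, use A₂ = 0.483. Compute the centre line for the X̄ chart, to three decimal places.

X̄̄ = (55.262 + 55.457 + 55.408 + 55.292 + 55.365 + 55.250 + 55.341 + 55.324 + 55.519 + 55.376) / 10 = 553.5940 / 10 = 55.3594
CL = X̄̄ = 55.3594

55.359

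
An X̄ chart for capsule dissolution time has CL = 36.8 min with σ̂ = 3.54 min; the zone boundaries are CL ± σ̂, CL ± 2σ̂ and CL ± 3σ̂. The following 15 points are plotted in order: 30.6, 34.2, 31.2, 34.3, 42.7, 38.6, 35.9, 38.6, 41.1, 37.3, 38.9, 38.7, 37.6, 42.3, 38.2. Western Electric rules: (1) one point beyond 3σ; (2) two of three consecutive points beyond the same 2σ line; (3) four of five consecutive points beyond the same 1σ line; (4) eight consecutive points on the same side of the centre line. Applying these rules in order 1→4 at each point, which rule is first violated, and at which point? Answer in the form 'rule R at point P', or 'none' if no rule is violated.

Zone of each point (C = within 1σ̂, B = 1σ̂–2σ̂, A = 2σ̂–3σ̂, * = beyond 3σ̂; sign = side of CL): 1:-B, 2:-C, 3:-B, 4:-C, 5:+B, 6:+C, 7:-C, 8:+C, 9:+B, 10:+C, 11:+C, 12:+C, 13:+C, 14:+B, 15:+C
Rule 4 (eight consecutive points on the same side of the centre line) is satisfied at point 15.

rule 4 at point 15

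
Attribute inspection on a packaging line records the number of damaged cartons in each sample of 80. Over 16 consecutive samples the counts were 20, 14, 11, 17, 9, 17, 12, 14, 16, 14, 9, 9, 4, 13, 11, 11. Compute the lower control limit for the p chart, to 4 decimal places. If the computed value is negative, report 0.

0.0350

p̄ = Σdᵢ / (k·n) = 201 / (16 × 80) = 0.15703
LCL = p̄ − 3·√(p̄(1−p̄)/n) = 0.15703 − 3 × 0.04068 = 0.03500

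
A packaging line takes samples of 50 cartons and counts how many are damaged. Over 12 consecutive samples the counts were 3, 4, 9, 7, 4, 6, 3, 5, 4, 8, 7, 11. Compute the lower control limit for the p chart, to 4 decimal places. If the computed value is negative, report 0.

p̄ = Σdᵢ / (k·n) = 71 / (12 × 50) = 0.11833
LCL = p̄ − 3·√(p̄(1−p̄)/n) = 0.11833 − 3 × 0.04568 = -0.01870 → 0 (negative, so LCL = 0)

0.0000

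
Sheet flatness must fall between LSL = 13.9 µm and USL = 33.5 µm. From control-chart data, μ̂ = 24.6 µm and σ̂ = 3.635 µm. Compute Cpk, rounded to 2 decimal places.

0.82

Cpu = (USL − μ̂) / (3σ̂) = (33.5 − 24.6) / (3 × 3.635) = 0.8161; Cpl = (μ̂ − LSL) / (3σ̂) = (24.6 − 13.9) / (3 × 3.635) = 0.9812; Cpk = min(Cpu, Cpl) = 0.8161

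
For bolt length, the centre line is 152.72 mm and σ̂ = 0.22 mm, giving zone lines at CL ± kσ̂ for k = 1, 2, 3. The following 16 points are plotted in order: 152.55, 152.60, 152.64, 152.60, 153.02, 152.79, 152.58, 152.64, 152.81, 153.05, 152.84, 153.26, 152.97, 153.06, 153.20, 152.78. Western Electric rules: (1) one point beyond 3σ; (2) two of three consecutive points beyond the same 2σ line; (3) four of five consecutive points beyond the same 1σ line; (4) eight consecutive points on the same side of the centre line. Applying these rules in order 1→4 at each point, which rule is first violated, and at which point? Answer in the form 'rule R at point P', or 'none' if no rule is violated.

rule 3 at point 14

Zone of each point (C = within 1σ̂, B = 1σ̂–2σ̂, A = 2σ̂–3σ̂, * = beyond 3σ̂; sign = side of CL): 1:-C, 2:-C, 3:-C, 4:-C, 5:+B, 6:+C, 7:-C, 8:-C, 9:+C, 10:+B, 11:+C, 12:+A, 13:+B, 14:+B, 15:+A, 16:+C
Rule 3 (four of five consecutive points beyond the same 1σ limit) is satisfied at point 14.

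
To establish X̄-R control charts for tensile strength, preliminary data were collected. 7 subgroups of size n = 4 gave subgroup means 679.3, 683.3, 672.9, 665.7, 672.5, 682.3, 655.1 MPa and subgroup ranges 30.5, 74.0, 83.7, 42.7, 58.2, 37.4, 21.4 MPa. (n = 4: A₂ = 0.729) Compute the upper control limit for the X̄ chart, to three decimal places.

X̄̄ = (679.3 + 683.3 + 672.9 + 665.7 + 672.5 + 682.3 + 655.1) / 7 = 4711.1000 / 7 = 673.0143
R̄ = (30.5 + 74.0 + 83.7 + 42.7 + 58.2 + 37.4 + 21.4) / 7 = 347.9000 / 7 = 49.7000
UCL = X̄̄ + A₂·R̄ = 673.0143 + 0.729 × 49.7000 = 709.2456

709.246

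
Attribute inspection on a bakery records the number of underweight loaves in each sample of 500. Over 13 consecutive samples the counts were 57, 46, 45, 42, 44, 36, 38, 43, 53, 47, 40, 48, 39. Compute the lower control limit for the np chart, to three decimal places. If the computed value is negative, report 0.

25.368

p̄ = Σdᵢ / (k·n) = 578 / (13 × 500) = 0.08892
LCL = np̄ − 3·√(np̄(1−p̄)) = 44.4615 − 3 × 6.3646 = 25.3678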